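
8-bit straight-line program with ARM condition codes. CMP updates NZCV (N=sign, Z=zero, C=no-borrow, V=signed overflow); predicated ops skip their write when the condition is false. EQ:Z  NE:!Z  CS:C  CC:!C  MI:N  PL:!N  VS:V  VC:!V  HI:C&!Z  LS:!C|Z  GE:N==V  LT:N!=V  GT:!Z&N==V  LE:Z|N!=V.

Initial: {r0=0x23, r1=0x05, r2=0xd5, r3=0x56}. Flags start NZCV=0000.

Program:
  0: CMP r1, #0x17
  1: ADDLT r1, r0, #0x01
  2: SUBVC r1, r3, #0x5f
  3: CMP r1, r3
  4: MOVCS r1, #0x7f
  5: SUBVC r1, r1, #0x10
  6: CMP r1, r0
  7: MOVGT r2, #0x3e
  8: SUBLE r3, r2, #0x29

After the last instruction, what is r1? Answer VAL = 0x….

VAL = 0x6f

[0] flags=1000 → (cmp)
[1] flags=1000 LT?T → r1=0x24
[2] flags=1000 VC?T → r1=0xf7
[3] flags=1010 → (cmp)
[4] flags=1010 CS?T → r1=0x7f
[5] flags=1010 VC?T → r1=0x6f
[6] flags=0010 → (cmp)
[7] flags=0010 GT?T → r2=0x3e
[8] flags=0010 LE?F → skip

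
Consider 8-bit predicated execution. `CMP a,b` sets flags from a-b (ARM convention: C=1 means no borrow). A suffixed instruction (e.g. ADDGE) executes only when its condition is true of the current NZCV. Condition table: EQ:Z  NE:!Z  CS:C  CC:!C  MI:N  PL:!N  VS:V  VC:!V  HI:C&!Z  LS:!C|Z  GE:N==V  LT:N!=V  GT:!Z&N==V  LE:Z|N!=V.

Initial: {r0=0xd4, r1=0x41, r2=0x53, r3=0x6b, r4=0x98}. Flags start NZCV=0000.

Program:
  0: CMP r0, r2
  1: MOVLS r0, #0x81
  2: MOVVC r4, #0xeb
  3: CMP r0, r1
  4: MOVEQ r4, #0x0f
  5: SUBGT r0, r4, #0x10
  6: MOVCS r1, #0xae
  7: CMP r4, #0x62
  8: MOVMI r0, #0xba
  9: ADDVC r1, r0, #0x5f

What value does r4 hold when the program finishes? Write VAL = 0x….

0: ✓ CMP  NZCV=1010
1: · MOVLS
2: ✓ MOVVC  r4←0xeb
3: ✓ CMP  NZCV=1010
4: · MOVEQ
5: · SUBGT
6: ✓ MOVCS  r1←0xae
7: ✓ CMP  NZCV=1010
8: ✓ MOVMI  r0←0xba
9: ✓ ADDVC  r1←0x19

VAL = 0xeb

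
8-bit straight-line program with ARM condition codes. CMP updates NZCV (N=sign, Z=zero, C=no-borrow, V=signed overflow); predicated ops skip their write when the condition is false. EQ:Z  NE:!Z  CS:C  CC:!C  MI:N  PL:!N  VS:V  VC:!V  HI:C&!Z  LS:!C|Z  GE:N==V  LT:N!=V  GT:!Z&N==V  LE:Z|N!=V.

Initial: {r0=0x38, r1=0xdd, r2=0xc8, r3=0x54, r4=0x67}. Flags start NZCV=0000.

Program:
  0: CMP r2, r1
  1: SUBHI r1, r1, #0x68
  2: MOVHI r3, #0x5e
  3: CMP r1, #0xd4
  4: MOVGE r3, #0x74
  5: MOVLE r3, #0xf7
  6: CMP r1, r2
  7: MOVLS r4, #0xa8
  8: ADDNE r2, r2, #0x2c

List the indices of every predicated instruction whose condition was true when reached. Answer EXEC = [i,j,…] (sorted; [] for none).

[0] flags=1000 → (cmp)
[1] flags=1000 HI?F → skip
[2] flags=1000 HI?F → skip
[3] flags=0010 → (cmp)
[4] flags=0010 GE?T → r3=0x74
[5] flags=0010 LE?F → skip
[6] flags=0010 → (cmp)
[7] flags=0010 LS?F → skip
[8] flags=0010 NE?T → r2=0xf4

EXEC = [4,8]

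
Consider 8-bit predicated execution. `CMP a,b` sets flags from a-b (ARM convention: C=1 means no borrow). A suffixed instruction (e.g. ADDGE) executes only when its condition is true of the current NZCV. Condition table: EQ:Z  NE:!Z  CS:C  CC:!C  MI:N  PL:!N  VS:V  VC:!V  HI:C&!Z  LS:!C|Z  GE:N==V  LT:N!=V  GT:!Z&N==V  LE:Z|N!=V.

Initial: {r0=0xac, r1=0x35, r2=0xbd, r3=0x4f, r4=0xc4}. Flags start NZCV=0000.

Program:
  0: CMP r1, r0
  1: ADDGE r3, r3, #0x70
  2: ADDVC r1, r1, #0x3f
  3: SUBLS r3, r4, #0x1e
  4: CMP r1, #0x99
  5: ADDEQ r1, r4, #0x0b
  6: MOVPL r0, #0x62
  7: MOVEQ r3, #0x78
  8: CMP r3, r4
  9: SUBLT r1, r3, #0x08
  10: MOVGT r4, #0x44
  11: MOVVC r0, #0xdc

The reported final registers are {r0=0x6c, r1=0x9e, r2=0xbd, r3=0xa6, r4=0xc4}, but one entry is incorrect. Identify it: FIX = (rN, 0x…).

FIX = (r0, 0xdc)

[0] flags=1001 → (cmp)
[1] flags=1001 GE?T → r3=0xbf
[2] flags=1001 VC?F → skip
[3] flags=1001 LS?T → r3=0xa6
[4] flags=1001 → (cmp)
[5] flags=1001 EQ?F → skip
[6] flags=1001 PL?F → skip
[7] flags=1001 EQ?F → skip
[8] flags=1000 → (cmp)
[9] flags=1000 LT?T → r1=0x9e
[10] flags=1000 GT?F → skip
[11] flags=1000 VC?T → r0=0xdc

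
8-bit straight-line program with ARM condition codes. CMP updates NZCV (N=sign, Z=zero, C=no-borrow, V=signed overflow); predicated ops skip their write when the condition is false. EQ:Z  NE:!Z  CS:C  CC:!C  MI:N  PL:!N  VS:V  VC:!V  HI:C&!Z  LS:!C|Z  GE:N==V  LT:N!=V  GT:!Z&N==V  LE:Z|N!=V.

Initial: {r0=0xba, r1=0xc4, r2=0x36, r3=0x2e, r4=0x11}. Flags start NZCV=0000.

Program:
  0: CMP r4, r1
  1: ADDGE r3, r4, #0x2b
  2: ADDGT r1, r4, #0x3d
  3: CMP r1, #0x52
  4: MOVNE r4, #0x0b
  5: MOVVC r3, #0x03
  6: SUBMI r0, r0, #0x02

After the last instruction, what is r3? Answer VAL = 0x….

0: ✓ CMP  NZCV=0000
1: ✓ ADDGE  r3←0x3c
2: ✓ ADDGT  r1←0x4e
3: ✓ CMP  NZCV=1000
4: ✓ MOVNE  r4←0x0b
5: ✓ MOVVC  r3←0x03
6: ✓ SUBMI  r0←0xb8

VAL = 0x03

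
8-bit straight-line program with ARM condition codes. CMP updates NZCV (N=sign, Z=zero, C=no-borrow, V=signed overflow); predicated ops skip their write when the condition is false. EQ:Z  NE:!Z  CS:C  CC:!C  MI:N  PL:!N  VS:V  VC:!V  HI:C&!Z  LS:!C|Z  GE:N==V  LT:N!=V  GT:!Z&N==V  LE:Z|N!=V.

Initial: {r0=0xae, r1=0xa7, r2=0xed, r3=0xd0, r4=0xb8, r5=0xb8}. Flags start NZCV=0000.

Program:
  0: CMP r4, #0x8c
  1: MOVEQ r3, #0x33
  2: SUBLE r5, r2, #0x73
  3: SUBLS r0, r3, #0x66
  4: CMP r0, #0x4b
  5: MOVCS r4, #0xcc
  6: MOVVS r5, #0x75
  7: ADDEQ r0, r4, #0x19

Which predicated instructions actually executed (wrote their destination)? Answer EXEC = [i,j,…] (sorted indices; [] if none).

EXEC = [5,6]

[0] flags=0010 → (cmp)
[1] flags=0010 EQ?F → skip
[2] flags=0010 LE?F → skip
[3] flags=0010 LS?F → skip
[4] flags=0011 → (cmp)
[5] flags=0011 CS?T → r4=0xcc
[6] flags=0011 VS?T → r5=0x75
[7] flags=0011 EQ?F → skip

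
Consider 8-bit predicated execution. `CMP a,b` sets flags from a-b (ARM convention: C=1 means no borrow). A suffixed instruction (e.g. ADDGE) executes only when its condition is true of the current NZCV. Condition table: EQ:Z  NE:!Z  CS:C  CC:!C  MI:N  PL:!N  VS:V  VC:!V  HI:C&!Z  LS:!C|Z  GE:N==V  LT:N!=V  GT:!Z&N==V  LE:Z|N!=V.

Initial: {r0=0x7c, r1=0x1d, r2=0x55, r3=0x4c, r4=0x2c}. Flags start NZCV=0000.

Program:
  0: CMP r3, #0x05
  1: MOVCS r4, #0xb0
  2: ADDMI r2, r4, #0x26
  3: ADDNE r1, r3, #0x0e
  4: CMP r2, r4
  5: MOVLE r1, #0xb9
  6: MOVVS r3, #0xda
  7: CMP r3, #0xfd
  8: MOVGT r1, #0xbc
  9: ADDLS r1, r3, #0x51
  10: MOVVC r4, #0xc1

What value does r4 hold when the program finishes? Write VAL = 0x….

VAL = 0xc1

[0] flags=0010 → (cmp)
[1] flags=0010 CS?T → r4=0xb0
[2] flags=0010 MI?F → skip
[3] flags=0010 NE?T → r1=0x5a
[4] flags=1001 → (cmp)
[5] flags=1001 LE?F → skip
[6] flags=1001 VS?T → r3=0xda
[7] flags=1000 → (cmp)
[8] flags=1000 GT?F → skip
[9] flags=1000 LS?T → r1=0x2b
[10] flags=1000 VC?T → r4=0xc1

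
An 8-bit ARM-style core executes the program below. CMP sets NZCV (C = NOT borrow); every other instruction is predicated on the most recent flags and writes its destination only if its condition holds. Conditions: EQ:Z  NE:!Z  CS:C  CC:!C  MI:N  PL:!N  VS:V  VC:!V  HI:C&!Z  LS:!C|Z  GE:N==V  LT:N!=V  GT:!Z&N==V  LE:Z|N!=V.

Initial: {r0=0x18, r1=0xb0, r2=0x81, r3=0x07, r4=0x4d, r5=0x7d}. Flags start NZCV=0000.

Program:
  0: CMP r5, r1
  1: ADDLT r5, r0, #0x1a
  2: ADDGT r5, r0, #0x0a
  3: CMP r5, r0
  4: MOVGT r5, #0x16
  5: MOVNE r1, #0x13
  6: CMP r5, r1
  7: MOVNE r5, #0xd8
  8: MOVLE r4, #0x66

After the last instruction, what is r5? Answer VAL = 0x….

0: ✓ CMP  NZCV=1001
1: · ADDLT
2: ✓ ADDGT  r5←0x22
3: ✓ CMP  NZCV=0010
4: ✓ MOVGT  r5←0x16
5: ✓ MOVNE  r1←0x13
6: ✓ CMP  NZCV=0010
7: ✓ MOVNE  r5←0xd8
8: · MOVLE

VAL = 0xd8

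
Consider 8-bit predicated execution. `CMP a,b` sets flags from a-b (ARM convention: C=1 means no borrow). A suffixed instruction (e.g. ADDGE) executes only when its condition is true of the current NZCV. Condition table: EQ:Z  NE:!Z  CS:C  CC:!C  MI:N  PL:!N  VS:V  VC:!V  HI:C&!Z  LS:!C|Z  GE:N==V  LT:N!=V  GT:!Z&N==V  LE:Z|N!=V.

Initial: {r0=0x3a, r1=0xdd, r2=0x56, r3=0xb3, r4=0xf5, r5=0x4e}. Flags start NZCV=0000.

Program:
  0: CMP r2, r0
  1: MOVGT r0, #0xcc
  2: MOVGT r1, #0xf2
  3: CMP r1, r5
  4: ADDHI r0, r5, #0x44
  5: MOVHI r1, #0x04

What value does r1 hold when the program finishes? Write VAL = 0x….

[0] flags=0010 → (cmp)
[1] flags=0010 GT?T → r0=0xcc
[2] flags=0010 GT?T → r1=0xf2
[3] flags=1010 → (cmp)
[4] flags=1010 HI?T → r0=0x92
[5] flags=1010 HI?T → r1=0x04

VAL = 0x04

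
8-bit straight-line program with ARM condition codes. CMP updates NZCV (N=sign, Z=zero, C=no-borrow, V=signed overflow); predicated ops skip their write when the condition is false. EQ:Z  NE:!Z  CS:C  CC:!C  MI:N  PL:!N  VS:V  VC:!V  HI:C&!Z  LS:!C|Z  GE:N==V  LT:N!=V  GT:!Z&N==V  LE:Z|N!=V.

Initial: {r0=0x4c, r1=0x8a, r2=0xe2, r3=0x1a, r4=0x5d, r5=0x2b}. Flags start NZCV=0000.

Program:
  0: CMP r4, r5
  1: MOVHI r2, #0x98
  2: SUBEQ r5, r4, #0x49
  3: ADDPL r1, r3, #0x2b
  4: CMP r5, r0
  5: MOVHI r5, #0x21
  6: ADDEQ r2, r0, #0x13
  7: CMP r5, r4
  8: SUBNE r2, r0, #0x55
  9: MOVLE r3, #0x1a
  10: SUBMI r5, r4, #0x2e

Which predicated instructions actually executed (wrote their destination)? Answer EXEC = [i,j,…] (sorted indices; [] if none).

EXEC = [1,3,8,9,10]

0: ✓ CMP  NZCV=0010
1: ✓ MOVHI  r2←0x98
2: · SUBEQ
3: ✓ ADDPL  r1←0x45
4: ✓ CMP  NZCV=1000
5: · MOVHI
6: · ADDEQ
7: ✓ CMP  NZCV=1000
8: ✓ SUBNE  r2←0xf7
9: ✓ MOVLE  r3←0x1a
10: ✓ SUBMI  r5←0x2f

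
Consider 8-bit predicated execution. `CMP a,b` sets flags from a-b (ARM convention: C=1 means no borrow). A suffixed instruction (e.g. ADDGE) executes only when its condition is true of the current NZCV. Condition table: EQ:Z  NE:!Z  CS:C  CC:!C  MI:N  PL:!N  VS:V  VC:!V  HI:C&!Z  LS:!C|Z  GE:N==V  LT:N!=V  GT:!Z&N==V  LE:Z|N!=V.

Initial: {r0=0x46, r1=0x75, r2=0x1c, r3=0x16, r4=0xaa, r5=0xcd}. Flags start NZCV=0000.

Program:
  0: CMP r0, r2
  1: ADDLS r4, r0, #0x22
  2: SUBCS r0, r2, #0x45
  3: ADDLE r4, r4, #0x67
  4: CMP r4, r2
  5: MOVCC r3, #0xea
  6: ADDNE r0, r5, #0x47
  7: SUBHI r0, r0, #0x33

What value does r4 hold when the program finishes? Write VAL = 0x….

VAL = 0xaa

0: ✓ CMP  NZCV=0010
1: · ADDLS
2: ✓ SUBCS  r0←0xd7
3: · ADDLE
4: ✓ CMP  NZCV=1010
5: · MOVCC
6: ✓ ADDNE  r0←0x14
7: ✓ SUBHI  r0←0xe1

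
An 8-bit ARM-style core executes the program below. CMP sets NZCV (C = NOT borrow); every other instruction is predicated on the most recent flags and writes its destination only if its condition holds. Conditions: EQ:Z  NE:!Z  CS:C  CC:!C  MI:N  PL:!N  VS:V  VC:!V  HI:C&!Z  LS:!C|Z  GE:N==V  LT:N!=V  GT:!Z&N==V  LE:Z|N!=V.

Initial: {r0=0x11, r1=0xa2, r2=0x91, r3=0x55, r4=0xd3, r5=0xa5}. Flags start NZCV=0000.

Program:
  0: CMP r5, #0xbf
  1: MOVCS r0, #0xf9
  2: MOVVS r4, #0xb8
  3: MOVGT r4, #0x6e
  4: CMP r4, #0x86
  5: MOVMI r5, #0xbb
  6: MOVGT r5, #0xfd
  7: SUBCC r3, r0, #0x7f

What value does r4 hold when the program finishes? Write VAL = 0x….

VAL = 0xd3

0: ✓ CMP  NZCV=1000
1: · MOVCS
2: · MOVVS
3: · MOVGT
4: ✓ CMP  NZCV=0010
5: · MOVMI
6: ✓ MOVGT  r5←0xfd
7: · SUBCC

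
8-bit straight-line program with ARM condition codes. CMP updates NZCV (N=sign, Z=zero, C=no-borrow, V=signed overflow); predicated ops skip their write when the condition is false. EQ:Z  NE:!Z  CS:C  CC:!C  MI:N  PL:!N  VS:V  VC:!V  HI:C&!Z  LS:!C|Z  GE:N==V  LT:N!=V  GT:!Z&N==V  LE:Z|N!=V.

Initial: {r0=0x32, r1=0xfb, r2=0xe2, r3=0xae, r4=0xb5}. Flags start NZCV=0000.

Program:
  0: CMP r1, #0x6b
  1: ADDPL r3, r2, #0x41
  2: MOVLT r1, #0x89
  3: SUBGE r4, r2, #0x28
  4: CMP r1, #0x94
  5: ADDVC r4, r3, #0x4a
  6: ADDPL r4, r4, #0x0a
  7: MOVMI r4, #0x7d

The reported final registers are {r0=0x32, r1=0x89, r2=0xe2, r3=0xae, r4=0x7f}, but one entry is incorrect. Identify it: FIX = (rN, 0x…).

0: ✓ CMP  NZCV=1010
1: · ADDPL
2: ✓ MOVLT  r1←0x89
3: · SUBGE
4: ✓ CMP  NZCV=1000
5: ✓ ADDVC  r4←0xf8
6: · ADDPL
7: ✓ MOVMI  r4←0x7d

FIX = (r4, 0x7d)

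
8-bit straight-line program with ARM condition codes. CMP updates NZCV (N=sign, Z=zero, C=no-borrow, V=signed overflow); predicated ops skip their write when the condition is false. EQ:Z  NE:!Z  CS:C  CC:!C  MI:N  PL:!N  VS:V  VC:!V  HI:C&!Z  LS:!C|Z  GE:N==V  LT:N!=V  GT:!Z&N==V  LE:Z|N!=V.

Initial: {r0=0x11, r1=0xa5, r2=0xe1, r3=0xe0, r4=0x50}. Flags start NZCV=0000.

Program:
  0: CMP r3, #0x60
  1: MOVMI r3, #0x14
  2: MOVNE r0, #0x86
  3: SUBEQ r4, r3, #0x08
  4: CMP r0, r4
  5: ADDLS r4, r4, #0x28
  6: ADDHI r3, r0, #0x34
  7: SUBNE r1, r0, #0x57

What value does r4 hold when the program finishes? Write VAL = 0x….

0: ✓ CMP  NZCV=1010
1: ✓ MOVMI  r3←0x14
2: ✓ MOVNE  r0←0x86
3: · SUBEQ
4: ✓ CMP  NZCV=0011
5: · ADDLS
6: ✓ ADDHI  r3←0xba
7: ✓ SUBNE  r1←0x2f

VAL = 0x50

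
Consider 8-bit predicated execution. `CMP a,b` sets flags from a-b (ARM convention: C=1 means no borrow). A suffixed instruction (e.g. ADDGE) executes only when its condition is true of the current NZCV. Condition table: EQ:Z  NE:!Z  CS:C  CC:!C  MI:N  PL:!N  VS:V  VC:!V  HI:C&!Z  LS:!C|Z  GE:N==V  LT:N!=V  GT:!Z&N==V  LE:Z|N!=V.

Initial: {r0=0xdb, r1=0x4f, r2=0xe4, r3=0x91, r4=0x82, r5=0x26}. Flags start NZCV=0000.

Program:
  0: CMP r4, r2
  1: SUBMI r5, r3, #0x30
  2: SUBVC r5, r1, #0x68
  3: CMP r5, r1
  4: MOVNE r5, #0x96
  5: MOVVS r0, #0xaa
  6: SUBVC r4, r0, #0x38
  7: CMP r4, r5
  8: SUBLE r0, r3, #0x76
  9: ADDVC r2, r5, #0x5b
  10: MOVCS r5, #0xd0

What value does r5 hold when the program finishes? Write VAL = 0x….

VAL = 0xd0

[0] flags=1000 → (cmp)
[1] flags=1000 MI?T → r5=0x61
[2] flags=1000 VC?T → r5=0xe7
[3] flags=1010 → (cmp)
[4] flags=1010 NE?T → r5=0x96
[5] flags=1010 VS?F → skip
[6] flags=1010 VC?T → r4=0xa3
[7] flags=0010 → (cmp)
[8] flags=0010 LE?F → skip
[9] flags=0010 VC?T → r2=0xf1
[10] flags=0010 CS?T → r5=0xd0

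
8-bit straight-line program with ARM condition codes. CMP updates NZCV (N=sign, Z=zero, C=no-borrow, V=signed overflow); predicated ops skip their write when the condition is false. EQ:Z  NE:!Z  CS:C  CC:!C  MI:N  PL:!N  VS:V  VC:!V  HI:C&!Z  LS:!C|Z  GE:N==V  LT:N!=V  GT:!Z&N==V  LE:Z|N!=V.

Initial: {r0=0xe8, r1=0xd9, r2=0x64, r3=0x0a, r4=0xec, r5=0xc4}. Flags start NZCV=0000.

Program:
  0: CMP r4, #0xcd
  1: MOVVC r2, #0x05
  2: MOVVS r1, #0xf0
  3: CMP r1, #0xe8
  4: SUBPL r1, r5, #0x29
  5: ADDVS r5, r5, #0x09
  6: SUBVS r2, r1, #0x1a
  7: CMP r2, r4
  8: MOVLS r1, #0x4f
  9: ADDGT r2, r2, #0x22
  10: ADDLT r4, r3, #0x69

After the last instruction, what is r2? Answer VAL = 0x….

VAL = 0x27

[0] flags=0010 → (cmp)
[1] flags=0010 VC?T → r2=0x05
[2] flags=0010 VS?F → skip
[3] flags=1000 → (cmp)
[4] flags=1000 PL?F → skip
[5] flags=1000 VS?F → skip
[6] flags=1000 VS?F → skip
[7] flags=0000 → (cmp)
[8] flags=0000 LS?T → r1=0x4f
[9] flags=0000 GT?T → r2=0x27
[10] flags=0000 LT?F → skip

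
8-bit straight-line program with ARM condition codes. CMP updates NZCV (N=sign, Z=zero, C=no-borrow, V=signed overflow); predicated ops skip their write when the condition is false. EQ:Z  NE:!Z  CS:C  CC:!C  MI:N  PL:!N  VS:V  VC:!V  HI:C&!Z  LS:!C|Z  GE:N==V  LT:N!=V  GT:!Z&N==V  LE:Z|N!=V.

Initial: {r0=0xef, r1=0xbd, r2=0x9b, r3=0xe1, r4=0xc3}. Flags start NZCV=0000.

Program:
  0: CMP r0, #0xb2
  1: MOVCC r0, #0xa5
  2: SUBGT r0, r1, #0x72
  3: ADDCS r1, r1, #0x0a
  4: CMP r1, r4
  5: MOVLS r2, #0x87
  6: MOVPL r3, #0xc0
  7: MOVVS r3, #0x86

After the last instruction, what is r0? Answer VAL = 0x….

0: ✓ CMP  NZCV=0010
1: · MOVCC
2: ✓ SUBGT  r0←0x4b
3: ✓ ADDCS  r1←0xc7
4: ✓ CMP  NZCV=0010
5: · MOVLS
6: ✓ MOVPL  r3←0xc0
7: · MOVVS

VAL = 0x4b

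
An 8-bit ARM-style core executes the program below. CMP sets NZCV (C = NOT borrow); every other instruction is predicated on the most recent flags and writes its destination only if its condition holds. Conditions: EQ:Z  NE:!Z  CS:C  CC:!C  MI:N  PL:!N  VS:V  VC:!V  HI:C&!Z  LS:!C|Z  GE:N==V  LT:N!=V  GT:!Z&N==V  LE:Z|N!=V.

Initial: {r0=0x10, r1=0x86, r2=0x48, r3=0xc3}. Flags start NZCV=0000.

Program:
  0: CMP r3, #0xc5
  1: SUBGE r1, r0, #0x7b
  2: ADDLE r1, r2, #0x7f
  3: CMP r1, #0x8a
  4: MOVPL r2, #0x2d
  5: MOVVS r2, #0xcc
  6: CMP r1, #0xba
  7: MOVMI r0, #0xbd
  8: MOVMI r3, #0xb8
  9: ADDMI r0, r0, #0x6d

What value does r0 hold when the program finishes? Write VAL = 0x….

VAL = 0x10

0: ✓ CMP  NZCV=1000
1: · SUBGE
2: ✓ ADDLE  r1←0xc7
3: ✓ CMP  NZCV=0010
4: ✓ MOVPL  r2←0x2d
5: · MOVVS
6: ✓ CMP  NZCV=0010
7: · MOVMI
8: · MOVMI
9: · ADDMI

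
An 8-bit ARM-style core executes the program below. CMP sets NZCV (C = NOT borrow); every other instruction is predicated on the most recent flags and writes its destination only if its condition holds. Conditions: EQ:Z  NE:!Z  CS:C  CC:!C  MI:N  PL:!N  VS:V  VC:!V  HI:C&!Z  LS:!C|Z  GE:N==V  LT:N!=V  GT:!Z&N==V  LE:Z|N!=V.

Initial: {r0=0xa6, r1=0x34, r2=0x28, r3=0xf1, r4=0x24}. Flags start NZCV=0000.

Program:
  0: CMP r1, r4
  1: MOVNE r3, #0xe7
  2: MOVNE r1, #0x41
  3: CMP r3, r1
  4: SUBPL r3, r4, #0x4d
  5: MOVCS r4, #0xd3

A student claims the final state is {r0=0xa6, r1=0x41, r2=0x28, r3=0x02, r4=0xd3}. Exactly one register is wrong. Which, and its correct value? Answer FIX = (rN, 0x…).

[0] flags=0010 → (cmp)
[1] flags=0010 NE?T → r3=0xe7
[2] flags=0010 NE?T → r1=0x41
[3] flags=1010 → (cmp)
[4] flags=1010 PL?F → skip
[5] flags=1010 CS?T → r4=0xd3

FIX = (r3, 0xe7)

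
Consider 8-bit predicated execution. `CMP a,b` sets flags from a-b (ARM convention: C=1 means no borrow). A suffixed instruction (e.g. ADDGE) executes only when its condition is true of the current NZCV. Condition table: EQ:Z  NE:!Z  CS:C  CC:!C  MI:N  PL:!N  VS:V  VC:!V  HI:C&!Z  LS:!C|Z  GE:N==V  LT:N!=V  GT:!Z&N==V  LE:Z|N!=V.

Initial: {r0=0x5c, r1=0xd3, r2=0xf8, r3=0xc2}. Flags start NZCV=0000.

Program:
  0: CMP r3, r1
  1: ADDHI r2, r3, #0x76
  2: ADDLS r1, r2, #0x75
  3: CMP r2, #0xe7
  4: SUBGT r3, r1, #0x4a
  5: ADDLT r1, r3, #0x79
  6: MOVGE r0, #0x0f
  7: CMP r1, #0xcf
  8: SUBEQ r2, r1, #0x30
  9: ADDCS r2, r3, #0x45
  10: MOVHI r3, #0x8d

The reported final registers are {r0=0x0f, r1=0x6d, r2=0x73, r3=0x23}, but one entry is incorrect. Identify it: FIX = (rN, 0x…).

FIX = (r2, 0xf8)

0: ✓ CMP  NZCV=1000
1: · ADDHI
2: ✓ ADDLS  r1←0x6d
3: ✓ CMP  NZCV=0010
4: ✓ SUBGT  r3←0x23
5: · ADDLT
6: ✓ MOVGE  r0←0x0f
7: ✓ CMP  NZCV=1001
8: · SUBEQ
9: · ADDCS
10: · MOVHI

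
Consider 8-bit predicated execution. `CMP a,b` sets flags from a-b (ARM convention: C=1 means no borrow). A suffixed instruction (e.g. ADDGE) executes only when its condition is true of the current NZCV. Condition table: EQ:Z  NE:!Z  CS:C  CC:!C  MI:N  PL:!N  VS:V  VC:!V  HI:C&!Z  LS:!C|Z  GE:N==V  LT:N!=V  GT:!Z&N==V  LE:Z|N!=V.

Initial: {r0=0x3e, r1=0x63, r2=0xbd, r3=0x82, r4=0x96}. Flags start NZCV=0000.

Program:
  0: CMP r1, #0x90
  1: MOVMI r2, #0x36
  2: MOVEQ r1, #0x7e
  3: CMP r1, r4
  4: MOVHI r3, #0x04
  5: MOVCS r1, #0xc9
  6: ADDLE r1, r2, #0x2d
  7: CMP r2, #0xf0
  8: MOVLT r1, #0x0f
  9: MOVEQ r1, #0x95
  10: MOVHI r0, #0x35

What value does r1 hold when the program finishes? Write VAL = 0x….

VAL = 0x63

[0] flags=1001 → (cmp)
[1] flags=1001 MI?T → r2=0x36
[2] flags=1001 EQ?F → skip
[3] flags=1001 → (cmp)
[4] flags=1001 HI?F → skip
[5] flags=1001 CS?F → skip
[6] flags=1001 LE?F → skip
[7] flags=0000 → (cmp)
[8] flags=0000 LT?F → skip
[9] flags=0000 EQ?F → skip
[10] flags=0000 HI?F → skip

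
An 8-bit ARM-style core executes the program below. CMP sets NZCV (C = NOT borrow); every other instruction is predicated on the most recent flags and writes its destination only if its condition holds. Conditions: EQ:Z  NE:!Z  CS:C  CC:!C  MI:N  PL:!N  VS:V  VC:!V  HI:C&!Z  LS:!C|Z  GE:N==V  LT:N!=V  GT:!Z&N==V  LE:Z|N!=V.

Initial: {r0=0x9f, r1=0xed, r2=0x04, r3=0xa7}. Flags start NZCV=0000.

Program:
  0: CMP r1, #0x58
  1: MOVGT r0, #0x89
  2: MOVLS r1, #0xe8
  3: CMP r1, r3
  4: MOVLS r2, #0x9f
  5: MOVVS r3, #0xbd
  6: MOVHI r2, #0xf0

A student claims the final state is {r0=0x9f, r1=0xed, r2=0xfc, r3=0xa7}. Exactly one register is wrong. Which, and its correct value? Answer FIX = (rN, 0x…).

[0] flags=1010 → (cmp)
[1] flags=1010 GT?F → skip
[2] flags=1010 LS?F → skip
[3] flags=0010 → (cmp)
[4] flags=0010 LS?F → skip
[5] flags=0010 VS?F → skip
[6] flags=0010 HI?T → r2=0xf0

FIX = (r2, 0xf0)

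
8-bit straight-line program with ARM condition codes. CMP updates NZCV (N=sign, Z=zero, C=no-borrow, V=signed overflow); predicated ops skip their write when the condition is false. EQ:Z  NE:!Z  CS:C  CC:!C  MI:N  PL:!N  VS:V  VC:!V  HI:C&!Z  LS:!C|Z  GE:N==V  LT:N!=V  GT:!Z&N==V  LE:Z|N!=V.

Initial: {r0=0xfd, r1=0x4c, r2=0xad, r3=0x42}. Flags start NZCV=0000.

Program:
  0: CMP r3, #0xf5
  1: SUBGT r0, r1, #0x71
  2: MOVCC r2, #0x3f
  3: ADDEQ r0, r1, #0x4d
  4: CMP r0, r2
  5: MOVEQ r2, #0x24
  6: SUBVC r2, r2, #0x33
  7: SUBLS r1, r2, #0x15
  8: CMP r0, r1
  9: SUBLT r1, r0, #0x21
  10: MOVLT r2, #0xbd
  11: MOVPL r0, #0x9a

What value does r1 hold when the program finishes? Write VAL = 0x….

[0] flags=0000 → (cmp)
[1] flags=0000 GT?T → r0=0xdb
[2] flags=0000 CC?T → r2=0x3f
[3] flags=0000 EQ?F → skip
[4] flags=1010 → (cmp)
[5] flags=1010 EQ?F → skip
[6] flags=1010 VC?T → r2=0x0c
[7] flags=1010 LS?F → skip
[8] flags=1010 → (cmp)
[9] flags=1010 LT?T → r1=0xba
[10] flags=1010 LT?T → r2=0xbd
[11] flags=1010 PL?F → skip

VAL = 0xba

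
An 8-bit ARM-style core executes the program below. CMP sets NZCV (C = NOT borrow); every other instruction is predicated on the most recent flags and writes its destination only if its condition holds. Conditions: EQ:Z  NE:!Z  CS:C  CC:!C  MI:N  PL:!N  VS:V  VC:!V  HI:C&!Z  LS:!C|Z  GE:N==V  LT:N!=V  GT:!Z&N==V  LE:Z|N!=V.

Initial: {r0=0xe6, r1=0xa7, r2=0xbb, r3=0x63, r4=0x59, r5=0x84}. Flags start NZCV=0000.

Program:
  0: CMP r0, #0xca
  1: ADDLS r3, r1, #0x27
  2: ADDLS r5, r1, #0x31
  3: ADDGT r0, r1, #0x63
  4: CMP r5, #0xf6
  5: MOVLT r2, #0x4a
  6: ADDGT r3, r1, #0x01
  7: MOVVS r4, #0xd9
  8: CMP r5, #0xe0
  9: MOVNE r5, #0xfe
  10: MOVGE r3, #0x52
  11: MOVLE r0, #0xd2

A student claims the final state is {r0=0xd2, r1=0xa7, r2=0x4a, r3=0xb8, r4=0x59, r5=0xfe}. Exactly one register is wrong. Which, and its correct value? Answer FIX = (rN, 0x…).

FIX = (r3, 0x63)

[0] flags=0010 → (cmp)
[1] flags=0010 LS?F → skip
[2] flags=0010 LS?F → skip
[3] flags=0010 GT?T → r0=0x0a
[4] flags=1000 → (cmp)
[5] flags=1000 LT?T → r2=0x4a
[6] flags=1000 GT?F → skip
[7] flags=1000 VS?F → skip
[8] flags=1000 → (cmp)
[9] flags=1000 NE?T → r5=0xfe
[10] flags=1000 GE?F → skip
[11] flags=1000 LE?T → r0=0xd2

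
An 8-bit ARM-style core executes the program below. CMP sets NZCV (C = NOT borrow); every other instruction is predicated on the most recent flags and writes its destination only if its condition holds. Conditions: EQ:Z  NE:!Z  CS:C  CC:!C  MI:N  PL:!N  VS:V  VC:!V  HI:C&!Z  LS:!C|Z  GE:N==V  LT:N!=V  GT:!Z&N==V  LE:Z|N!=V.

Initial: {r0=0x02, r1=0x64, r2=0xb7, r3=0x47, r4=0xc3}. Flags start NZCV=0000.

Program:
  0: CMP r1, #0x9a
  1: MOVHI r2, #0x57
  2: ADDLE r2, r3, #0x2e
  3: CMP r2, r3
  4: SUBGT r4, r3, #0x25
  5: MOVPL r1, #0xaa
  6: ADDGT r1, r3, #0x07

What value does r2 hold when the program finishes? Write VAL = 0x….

[0] flags=1001 → (cmp)
[1] flags=1001 HI?F → skip
[2] flags=1001 LE?F → skip
[3] flags=0011 → (cmp)
[4] flags=0011 GT?F → skip
[5] flags=0011 PL?T → r1=0xaa
[6] flags=0011 GT?F → skip

VAL = 0xb7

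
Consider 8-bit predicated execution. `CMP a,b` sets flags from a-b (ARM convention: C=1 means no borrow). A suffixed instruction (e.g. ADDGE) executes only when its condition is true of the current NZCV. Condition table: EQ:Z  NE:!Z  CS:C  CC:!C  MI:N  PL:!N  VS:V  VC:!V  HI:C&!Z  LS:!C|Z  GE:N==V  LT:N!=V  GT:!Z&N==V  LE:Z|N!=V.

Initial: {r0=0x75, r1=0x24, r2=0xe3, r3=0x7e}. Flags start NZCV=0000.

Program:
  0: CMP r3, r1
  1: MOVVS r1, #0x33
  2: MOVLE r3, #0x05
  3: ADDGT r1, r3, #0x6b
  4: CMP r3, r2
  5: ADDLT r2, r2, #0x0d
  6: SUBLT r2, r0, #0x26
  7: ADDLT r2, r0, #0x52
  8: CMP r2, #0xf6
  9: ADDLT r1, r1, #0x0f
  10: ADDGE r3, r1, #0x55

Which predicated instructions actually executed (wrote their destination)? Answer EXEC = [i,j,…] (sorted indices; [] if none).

EXEC = [3,9]

[0] flags=0010 → (cmp)
[1] flags=0010 VS?F → skip
[2] flags=0010 LE?F → skip
[3] flags=0010 GT?T → r1=0xe9
[4] flags=1001 → (cmp)
[5] flags=1001 LT?F → skip
[6] flags=1001 LT?F → skip
[7] flags=1001 LT?F → skip
[8] flags=1000 → (cmp)
[9] flags=1000 LT?T → r1=0xf8
[10] flags=1000 GE?F → skip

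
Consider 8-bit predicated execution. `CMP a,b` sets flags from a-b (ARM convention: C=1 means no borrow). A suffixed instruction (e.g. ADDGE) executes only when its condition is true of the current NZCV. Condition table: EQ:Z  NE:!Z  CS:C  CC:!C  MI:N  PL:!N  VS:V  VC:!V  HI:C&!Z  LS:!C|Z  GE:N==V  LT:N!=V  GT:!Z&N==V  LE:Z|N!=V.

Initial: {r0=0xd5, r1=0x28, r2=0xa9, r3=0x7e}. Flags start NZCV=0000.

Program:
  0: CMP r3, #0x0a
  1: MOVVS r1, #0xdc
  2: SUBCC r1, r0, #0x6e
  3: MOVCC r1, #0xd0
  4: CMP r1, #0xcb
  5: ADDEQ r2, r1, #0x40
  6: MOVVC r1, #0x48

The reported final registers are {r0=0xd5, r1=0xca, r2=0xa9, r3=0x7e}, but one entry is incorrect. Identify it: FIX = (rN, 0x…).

0: ✓ CMP  NZCV=0010
1: · MOVVS
2: · SUBCC
3: · MOVCC
4: ✓ CMP  NZCV=0000
5: · ADDEQ
6: ✓ MOVVC  r1←0x48

FIX = (r1, 0x48)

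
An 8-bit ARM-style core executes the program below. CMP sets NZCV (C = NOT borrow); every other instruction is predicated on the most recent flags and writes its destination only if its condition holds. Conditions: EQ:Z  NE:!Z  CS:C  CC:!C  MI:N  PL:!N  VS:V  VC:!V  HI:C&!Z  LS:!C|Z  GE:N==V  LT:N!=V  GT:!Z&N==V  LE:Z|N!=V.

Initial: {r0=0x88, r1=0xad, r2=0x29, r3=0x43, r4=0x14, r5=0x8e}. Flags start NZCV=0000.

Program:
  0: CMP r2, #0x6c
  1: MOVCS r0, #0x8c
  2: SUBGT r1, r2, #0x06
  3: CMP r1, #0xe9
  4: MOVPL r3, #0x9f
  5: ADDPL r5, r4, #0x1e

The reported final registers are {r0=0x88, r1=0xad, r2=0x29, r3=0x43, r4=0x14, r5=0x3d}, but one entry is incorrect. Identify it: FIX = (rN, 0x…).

0: ✓ CMP  NZCV=1000
1: · MOVCS
2: · SUBGT
3: ✓ CMP  NZCV=1000
4: · MOVPL
5: · ADDPL

FIX = (r5, 0x8e)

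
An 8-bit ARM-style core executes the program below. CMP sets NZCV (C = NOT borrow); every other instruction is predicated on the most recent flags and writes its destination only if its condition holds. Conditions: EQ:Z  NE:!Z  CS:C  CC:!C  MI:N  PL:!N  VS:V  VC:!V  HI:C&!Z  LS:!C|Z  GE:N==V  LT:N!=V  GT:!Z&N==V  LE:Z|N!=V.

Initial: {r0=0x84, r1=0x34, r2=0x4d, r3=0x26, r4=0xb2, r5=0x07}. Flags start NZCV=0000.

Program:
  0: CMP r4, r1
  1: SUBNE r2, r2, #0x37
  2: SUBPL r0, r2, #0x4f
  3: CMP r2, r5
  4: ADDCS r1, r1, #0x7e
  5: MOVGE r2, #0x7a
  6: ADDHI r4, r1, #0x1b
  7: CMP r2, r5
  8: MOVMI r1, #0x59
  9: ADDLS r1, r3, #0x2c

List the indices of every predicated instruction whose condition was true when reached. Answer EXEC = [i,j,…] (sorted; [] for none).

EXEC = [1,2,4,5,6]

0: ✓ CMP  NZCV=0011
1: ✓ SUBNE  r2←0x16
2: ✓ SUBPL  r0←0xc7
3: ✓ CMP  NZCV=0010
4: ✓ ADDCS  r1←0xb2
5: ✓ MOVGE  r2←0x7a
6: ✓ ADDHI  r4←0xcd
7: ✓ CMP  NZCV=0010
8: · MOVMI
9: · ADDLS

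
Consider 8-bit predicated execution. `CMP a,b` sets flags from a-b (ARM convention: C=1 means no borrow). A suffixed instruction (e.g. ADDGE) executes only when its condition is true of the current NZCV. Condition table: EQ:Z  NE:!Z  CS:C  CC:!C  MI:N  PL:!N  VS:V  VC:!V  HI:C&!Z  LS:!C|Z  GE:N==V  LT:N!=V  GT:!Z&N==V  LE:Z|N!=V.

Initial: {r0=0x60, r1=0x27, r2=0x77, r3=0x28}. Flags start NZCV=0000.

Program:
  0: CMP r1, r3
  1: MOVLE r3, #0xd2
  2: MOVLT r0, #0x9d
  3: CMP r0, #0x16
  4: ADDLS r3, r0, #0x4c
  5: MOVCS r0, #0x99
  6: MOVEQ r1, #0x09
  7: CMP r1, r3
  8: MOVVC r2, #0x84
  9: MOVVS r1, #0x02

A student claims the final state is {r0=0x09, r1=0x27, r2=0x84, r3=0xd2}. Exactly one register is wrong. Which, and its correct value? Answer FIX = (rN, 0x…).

[0] flags=1000 → (cmp)
[1] flags=1000 LE?T → r3=0xd2
[2] flags=1000 LT?T → r0=0x9d
[3] flags=1010 → (cmp)
[4] flags=1010 LS?F → skip
[5] flags=1010 CS?T → r0=0x99
[6] flags=1010 EQ?F → skip
[7] flags=0000 → (cmp)
[8] flags=0000 VC?T → r2=0x84
[9] flags=0000 VS?F → skip

FIX = (r0, 0x99)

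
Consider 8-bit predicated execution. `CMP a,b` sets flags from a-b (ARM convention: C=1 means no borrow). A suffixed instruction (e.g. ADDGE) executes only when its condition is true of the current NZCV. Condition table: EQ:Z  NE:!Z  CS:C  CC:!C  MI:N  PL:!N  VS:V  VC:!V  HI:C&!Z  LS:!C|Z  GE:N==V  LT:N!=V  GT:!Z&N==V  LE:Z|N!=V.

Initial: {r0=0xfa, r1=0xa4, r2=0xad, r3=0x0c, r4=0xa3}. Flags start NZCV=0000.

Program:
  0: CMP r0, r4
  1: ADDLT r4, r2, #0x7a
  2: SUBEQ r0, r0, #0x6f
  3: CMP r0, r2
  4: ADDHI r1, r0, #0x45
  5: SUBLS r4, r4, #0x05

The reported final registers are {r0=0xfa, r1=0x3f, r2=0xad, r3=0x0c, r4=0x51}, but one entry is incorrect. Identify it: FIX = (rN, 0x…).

[0] flags=0010 → (cmp)
[1] flags=0010 LT?F → skip
[2] flags=0010 EQ?F → skip
[3] flags=0010 → (cmp)
[4] flags=0010 HI?T → r1=0x3f
[5] flags=0010 LS?F → skip

FIX = (r4, 0xa3)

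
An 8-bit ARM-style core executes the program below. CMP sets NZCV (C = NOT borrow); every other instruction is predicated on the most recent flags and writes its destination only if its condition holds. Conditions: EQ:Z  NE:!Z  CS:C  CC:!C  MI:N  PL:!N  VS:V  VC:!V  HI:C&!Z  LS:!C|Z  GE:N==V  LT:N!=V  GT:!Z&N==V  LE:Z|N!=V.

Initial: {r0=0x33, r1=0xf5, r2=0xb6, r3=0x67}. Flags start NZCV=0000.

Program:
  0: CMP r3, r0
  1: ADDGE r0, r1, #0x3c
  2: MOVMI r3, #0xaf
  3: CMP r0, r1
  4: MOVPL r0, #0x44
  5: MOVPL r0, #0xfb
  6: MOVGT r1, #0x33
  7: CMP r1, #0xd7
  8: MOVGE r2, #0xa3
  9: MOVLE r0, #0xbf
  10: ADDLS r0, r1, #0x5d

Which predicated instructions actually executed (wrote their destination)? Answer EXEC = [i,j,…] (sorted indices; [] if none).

EXEC = [1,4,5,6,8,10]

[0] flags=0010 → (cmp)
[1] flags=0010 GE?T → r0=0x31
[2] flags=0010 MI?F → skip
[3] flags=0000 → (cmp)
[4] flags=0000 PL?T → r0=0x44
[5] flags=0000 PL?T → r0=0xfb
[6] flags=0000 GT?T → r1=0x33
[7] flags=0000 → (cmp)
[8] flags=0000 GE?T → r2=0xa3
[9] flags=0000 LE?F → skip
[10] flags=0000 LS?T → r0=0x90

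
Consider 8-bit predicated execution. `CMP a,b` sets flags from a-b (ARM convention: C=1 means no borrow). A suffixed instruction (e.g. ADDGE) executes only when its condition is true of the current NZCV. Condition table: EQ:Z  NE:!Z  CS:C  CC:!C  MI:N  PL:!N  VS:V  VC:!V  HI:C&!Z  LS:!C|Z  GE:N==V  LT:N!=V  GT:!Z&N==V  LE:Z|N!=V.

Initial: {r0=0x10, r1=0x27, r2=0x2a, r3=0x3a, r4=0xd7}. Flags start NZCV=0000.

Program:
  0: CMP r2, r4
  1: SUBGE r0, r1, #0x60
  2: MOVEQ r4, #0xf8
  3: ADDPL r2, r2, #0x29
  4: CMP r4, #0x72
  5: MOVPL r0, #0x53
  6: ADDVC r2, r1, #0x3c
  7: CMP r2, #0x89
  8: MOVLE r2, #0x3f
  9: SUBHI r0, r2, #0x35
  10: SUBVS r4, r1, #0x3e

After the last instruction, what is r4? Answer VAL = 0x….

0: ✓ CMP  NZCV=0000
1: ✓ SUBGE  r0←0xc7
2: · MOVEQ
3: ✓ ADDPL  r2←0x53
4: ✓ CMP  NZCV=0011
5: ✓ MOVPL  r0←0x53
6: · ADDVC
7: ✓ CMP  NZCV=1001
8: · MOVLE
9: · SUBHI
10: ✓ SUBVS  r4←0xe9

VAL = 0xe9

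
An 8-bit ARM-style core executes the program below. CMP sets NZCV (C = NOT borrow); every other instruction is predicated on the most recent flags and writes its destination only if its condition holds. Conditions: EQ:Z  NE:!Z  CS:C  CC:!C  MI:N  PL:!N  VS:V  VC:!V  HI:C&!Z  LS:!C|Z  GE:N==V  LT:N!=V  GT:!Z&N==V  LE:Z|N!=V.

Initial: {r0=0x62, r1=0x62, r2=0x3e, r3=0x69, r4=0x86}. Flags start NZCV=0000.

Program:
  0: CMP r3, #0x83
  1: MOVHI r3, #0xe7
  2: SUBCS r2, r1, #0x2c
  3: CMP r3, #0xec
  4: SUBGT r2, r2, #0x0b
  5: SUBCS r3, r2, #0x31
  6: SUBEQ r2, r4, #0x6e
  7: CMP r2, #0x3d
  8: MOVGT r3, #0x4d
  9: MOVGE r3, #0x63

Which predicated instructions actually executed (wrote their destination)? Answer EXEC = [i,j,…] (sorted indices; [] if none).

EXEC = [4]

[0] flags=1001 → (cmp)
[1] flags=1001 HI?F → skip
[2] flags=1001 CS?F → skip
[3] flags=0000 → (cmp)
[4] flags=0000 GT?T → r2=0x33
[5] flags=0000 CS?F → skip
[6] flags=0000 EQ?F → skip
[7] flags=1000 → (cmp)
[8] flags=1000 GT?F → skip
[9] flags=1000 GE?F → skip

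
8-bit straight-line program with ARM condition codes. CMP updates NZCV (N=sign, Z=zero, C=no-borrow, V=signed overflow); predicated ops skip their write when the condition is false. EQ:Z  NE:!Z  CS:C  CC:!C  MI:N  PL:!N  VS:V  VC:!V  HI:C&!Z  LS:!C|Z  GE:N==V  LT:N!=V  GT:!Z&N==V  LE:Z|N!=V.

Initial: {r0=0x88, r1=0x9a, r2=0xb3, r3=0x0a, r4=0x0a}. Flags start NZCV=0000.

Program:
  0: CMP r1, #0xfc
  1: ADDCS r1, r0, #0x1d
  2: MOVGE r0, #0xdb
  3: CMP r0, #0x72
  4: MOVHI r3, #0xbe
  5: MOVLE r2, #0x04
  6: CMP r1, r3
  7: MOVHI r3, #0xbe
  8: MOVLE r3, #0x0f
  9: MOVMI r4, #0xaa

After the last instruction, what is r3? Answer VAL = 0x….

[0] flags=1000 → (cmp)
[1] flags=1000 CS?F → skip
[2] flags=1000 GE?F → skip
[3] flags=0011 → (cmp)
[4] flags=0011 HI?T → r3=0xbe
[5] flags=0011 LE?T → r2=0x04
[6] flags=1000 → (cmp)
[7] flags=1000 HI?F → skip
[8] flags=1000 LE?T → r3=0x0f
[9] flags=1000 MI?T → r4=0xaa

VAL = 0x0f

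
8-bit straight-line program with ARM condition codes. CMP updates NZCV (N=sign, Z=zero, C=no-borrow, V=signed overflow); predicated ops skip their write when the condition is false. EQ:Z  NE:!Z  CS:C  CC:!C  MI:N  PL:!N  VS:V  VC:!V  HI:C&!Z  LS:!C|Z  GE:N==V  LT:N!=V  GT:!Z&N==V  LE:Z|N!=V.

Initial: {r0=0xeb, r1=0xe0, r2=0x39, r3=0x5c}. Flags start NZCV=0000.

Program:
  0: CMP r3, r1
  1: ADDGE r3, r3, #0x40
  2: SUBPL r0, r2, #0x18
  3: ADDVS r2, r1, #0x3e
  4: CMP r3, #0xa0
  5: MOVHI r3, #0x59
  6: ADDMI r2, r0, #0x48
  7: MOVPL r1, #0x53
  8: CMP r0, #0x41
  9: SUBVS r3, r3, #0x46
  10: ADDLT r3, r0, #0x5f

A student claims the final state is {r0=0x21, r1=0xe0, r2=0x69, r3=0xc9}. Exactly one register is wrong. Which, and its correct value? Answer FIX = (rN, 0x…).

[0] flags=0000 → (cmp)
[1] flags=0000 GE?T → r3=0x9c
[2] flags=0000 PL?T → r0=0x21
[3] flags=0000 VS?F → skip
[4] flags=1000 → (cmp)
[5] flags=1000 HI?F → skip
[6] flags=1000 MI?T → r2=0x69
[7] flags=1000 PL?F → skip
[8] flags=1000 → (cmp)
[9] flags=1000 VS?F → skip
[10] flags=1000 LT?T → r3=0x80

FIX = (r3, 0x80)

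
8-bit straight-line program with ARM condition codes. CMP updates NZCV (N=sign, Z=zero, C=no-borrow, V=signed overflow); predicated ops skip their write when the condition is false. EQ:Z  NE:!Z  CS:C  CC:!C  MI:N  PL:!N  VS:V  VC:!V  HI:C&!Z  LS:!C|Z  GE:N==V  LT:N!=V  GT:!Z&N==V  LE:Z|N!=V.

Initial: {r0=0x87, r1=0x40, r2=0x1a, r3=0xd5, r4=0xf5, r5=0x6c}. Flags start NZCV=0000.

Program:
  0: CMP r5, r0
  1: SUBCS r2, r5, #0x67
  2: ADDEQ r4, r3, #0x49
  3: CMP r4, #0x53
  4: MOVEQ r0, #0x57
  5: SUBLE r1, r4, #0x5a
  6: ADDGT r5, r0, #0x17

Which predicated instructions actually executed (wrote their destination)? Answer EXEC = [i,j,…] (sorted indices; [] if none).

EXEC = [5]

0: ✓ CMP  NZCV=1001
1: · SUBCS
2: · ADDEQ
3: ✓ CMP  NZCV=1010
4: · MOVEQ
5: ✓ SUBLE  r1←0x9b
6: · ADDGT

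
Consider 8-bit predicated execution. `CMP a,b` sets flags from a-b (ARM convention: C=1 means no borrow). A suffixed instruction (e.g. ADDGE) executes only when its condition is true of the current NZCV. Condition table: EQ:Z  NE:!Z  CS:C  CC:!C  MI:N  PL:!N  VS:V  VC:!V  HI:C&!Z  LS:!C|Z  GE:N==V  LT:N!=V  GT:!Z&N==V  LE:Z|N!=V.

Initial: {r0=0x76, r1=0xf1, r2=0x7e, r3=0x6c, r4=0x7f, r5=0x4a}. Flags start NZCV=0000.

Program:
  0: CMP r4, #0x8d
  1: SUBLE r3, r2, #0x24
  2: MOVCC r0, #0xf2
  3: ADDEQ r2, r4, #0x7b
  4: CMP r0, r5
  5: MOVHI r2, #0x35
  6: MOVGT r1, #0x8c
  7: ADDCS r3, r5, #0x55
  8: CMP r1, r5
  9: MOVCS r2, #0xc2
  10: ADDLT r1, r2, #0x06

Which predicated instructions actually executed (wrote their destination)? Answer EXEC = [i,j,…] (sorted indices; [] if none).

EXEC = [2,5,7,9,10]

0: ✓ CMP  NZCV=1001
1: · SUBLE
2: ✓ MOVCC  r0←0xf2
3: · ADDEQ
4: ✓ CMP  NZCV=1010
5: ✓ MOVHI  r2←0x35
6: · MOVGT
7: ✓ ADDCS  r3←0x9f
8: ✓ CMP  NZCV=1010
9: ✓ MOVCS  r2←0xc2
10: ✓ ADDLT  r1←0xc8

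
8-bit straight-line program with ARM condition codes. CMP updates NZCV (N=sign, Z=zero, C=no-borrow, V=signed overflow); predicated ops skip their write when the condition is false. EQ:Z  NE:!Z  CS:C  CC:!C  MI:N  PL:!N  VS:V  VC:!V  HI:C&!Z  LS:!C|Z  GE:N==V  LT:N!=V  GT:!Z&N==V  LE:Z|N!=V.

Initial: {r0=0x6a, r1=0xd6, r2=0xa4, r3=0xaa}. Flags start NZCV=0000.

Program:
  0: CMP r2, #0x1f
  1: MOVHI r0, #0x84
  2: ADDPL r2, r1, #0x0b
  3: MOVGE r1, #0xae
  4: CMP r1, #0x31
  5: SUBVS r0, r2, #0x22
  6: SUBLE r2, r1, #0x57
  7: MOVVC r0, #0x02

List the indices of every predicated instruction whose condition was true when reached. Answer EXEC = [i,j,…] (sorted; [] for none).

[0] flags=1010 → (cmp)
[1] flags=1010 HI?T → r0=0x84
[2] flags=1010 PL?F → skip
[3] flags=1010 GE?F → skip
[4] flags=1010 → (cmp)
[5] flags=1010 VS?F → skip
[6] flags=1010 LE?T → r2=0x7f
[7] flags=1010 VC?T → r0=0x02

EXEC = [1,6,7]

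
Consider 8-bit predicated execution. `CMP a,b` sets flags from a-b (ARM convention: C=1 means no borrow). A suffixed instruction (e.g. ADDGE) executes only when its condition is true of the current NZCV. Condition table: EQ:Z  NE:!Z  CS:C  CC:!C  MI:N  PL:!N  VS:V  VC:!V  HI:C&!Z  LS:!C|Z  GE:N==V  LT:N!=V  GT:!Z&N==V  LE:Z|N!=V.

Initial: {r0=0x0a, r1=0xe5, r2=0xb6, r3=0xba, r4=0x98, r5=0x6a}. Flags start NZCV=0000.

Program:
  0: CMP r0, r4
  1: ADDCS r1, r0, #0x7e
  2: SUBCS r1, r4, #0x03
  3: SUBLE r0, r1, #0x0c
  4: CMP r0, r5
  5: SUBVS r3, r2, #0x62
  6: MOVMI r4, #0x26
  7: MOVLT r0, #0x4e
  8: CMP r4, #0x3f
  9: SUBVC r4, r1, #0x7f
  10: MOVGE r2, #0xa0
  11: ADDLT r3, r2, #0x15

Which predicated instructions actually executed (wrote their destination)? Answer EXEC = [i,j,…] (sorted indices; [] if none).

0: ✓ CMP  NZCV=0000
1: · ADDCS
2: · SUBCS
3: · SUBLE
4: ✓ CMP  NZCV=1000
5: · SUBVS
6: ✓ MOVMI  r4←0x26
7: ✓ MOVLT  r0←0x4e
8: ✓ CMP  NZCV=1000
9: ✓ SUBVC  r4←0x66
10: · MOVGE
11: ✓ ADDLT  r3←0xcb

EXEC = [6,7,9,11]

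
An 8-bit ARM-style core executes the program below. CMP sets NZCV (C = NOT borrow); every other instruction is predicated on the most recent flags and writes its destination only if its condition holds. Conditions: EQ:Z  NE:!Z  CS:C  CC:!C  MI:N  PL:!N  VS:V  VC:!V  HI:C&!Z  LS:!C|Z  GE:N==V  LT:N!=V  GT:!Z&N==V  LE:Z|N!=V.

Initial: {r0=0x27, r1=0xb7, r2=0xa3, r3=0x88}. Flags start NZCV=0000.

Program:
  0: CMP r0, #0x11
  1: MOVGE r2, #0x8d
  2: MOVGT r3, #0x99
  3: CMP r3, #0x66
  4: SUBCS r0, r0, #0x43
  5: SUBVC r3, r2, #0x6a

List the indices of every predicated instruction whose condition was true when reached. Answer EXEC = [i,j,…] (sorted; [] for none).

EXEC = [1,2,4]

[0] flags=0010 → (cmp)
[1] flags=0010 GE?T → r2=0x8d
[2] flags=0010 GT?T → r3=0x99
[3] flags=0011 → (cmp)
[4] flags=0011 CS?T → r0=0xe4
[5] flags=0011 VC?F → skip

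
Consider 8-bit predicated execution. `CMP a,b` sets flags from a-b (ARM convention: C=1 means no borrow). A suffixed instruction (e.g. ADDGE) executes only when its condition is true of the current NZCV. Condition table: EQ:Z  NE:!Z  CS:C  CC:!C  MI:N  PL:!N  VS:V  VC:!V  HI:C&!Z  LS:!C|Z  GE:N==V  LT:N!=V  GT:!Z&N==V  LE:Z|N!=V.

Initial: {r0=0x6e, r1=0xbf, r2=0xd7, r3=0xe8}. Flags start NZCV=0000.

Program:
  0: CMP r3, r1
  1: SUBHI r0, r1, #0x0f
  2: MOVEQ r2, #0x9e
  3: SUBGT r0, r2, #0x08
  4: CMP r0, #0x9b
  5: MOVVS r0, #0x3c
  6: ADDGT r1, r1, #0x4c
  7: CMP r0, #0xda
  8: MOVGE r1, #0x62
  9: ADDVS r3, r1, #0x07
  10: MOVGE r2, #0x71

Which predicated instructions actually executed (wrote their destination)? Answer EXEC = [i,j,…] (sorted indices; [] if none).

EXEC = [1,3,6]

[0] flags=0010 → (cmp)
[1] flags=0010 HI?T → r0=0xb0
[2] flags=0010 EQ?F → skip
[3] flags=0010 GT?T → r0=0xcf
[4] flags=0010 → (cmp)
[5] flags=0010 VS?F → skip
[6] flags=0010 GT?T → r1=0x0b
[7] flags=1000 → (cmp)
[8] flags=1000 GE?F → skip
[9] flags=1000 VS?F → skip
[10] flags=1000 GE?F → skip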